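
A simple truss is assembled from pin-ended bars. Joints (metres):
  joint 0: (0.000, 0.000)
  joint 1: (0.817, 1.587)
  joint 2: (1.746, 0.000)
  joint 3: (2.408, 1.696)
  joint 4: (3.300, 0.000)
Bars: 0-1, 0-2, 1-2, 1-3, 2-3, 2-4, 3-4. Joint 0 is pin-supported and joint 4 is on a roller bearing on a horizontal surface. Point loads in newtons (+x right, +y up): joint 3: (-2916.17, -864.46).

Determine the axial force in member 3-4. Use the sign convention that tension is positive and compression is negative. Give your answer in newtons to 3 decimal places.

980.664

N=5 nodes, M=7 members, R=3 reactions → 2N=10, M+R=10
member 0 (0-1): L=1.7850, (cx,cy)=(0.4577,0.8891)
member 1 (0-2): L=1.7460, (cx,cy)=(1.0000,0.0000)
member 2 (1-2): L=1.8389, (cx,cy)=(0.5052,-0.8630)
member 3 (1-3): L=1.5947, (cx,cy)=(0.9977,0.0684)
member 4 (2-3): L=1.8206, (cx,cy)=(0.3636,0.9316)
member 5 (2-4): L=1.5540, (cx,cy)=(1.0000,0.0000)
member 6 (3-4): L=1.9163, (cx,cy)=(0.4655,-0.8851)
solve A·x = −loads:
  F[0-1] = -1948.4905 N (compression)
  F[0-2] = -2024.3165 N (compression)
  F[1-2] = +1861.9246 N (tension)
  F[1-3] = -1836.7729 N (compression)
  F[2-3] = -1724.9277 N (compression)
  F[2-4] = -456.4877 N (compression)
  F[3-4] = +980.6642 N (tension)
  Rx@0 = +2916.1700 N
  Ry@0 = +1732.4008 N
  Ry@4 = -867.9408 N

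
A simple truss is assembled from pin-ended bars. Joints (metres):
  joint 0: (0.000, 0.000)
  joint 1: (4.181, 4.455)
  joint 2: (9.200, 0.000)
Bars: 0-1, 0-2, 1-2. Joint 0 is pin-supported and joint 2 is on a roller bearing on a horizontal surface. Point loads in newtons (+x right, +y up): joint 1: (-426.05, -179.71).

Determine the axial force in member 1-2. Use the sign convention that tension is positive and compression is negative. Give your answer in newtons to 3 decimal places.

N=3 nodes, M=3 members, R=3 reactions → 2N=6, M+R=6
member 0 (0-1): L=6.1096, (cx,cy)=(0.6843,0.7292)
member 1 (0-2): L=9.2000, (cx,cy)=(1.0000,0.0000)
member 2 (1-2): L=6.7110, (cx,cy)=(0.7479,-0.6638)
solve A·x = −loads:
  F[0-1] = -417.3893 N (compression)
  F[0-2] = -140.4190 N (compression)
  F[1-2] = +187.7566 N (tension)
  Rx@0 = +426.0500 N
  Ry@0 = +304.3497 N
  Ry@2 = -124.6397 N

187.757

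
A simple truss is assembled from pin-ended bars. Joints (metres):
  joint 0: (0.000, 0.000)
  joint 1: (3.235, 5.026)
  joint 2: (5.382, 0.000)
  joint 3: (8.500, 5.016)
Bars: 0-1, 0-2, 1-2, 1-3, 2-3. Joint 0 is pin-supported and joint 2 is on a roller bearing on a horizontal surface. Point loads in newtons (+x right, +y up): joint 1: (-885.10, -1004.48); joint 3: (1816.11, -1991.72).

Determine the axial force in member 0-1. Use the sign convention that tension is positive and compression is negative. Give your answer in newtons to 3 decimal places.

1925.643

N=4 nodes, M=5 members, R=3 reactions → 2N=8, M+R=8
member 0 (0-1): L=5.9771, (cx,cy)=(0.5412,0.8409)
member 1 (0-2): L=5.3820, (cx,cy)=(1.0000,0.0000)
member 2 (1-2): L=5.4654, (cx,cy)=(0.3928,-0.9196)
member 3 (1-3): L=5.2650, (cx,cy)=(1.0000,-0.0019)
member 4 (2-3): L=5.9061, (cx,cy)=(0.5279,0.8493)
solve A·x = −loads:
  F[0-1] = +1925.6433 N (tension)
  F[0-2] = -111.2079 N (compression)
  F[1-2] = -2859.3672 N (compression)
  F[1-3] = +3050.5886 N (tension)
  F[2-3] = -2338.3382 N (compression)
  Rx@0 = -931.0100 N
  Ry@0 = -1619.2233 N
  Ry@2 = +4615.4233 N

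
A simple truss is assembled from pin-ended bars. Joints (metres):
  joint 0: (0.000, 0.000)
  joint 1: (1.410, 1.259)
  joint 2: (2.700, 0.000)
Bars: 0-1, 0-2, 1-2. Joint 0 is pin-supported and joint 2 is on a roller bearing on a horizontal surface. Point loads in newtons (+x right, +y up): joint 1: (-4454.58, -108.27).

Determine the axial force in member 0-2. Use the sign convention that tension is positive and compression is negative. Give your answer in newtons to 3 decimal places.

N=3 nodes, M=3 members, R=3 reactions → 2N=6, M+R=6
member 0 (0-1): L=1.8903, (cx,cy)=(0.7459,0.6660)
member 1 (0-2): L=2.7000, (cx,cy)=(1.0000,0.0000)
member 2 (1-2): L=1.8025, (cx,cy)=(0.7157,-0.6985)
solve A·x = −loads:
  F[0-1] = -3196.3447 N (compression)
  F[0-2] = -2070.3661 N (compression)
  F[1-2] = +2892.9731 N (tension)
  Rx@0 = +4454.5800 N
  Ry@0 = +2128.8832 N
  Ry@2 = -2020.6132 N

-2070.366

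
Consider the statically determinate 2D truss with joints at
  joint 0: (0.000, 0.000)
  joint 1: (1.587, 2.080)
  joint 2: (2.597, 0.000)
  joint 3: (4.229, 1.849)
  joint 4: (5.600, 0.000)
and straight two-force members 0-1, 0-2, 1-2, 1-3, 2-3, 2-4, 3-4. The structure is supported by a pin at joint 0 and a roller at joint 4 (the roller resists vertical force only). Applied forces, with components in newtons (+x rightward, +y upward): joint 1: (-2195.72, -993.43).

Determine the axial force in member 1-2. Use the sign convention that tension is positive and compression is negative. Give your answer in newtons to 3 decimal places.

N=5 nodes, M=7 members, R=3 reactions → 2N=10, M+R=10
member 0 (0-1): L=2.6163, (cx,cy)=(0.6066,0.7950)
member 1 (0-2): L=2.5970, (cx,cy)=(1.0000,0.0000)
member 2 (1-2): L=2.3122, (cx,cy)=(0.4368,-0.8996)
member 3 (1-3): L=2.6521, (cx,cy)=(0.9962,-0.0871)
member 4 (2-3): L=2.4662, (cx,cy)=(0.6617,0.7497)
member 5 (2-4): L=3.0030, (cx,cy)=(1.0000,0.0000)
member 6 (3-4): L=2.3018, (cx,cy)=(0.5956,-0.8033)
solve A·x = −loads:
  F[0-1] = -1921.2772 N (compression)
  F[0-2] = -1030.3034 N (compression)
  F[1-2] = +515.3898 N (tension)
  F[1-3] = +808.2509 N (tension)
  F[2-3] = -618.3846 N (compression)
  F[2-4] = -395.9678 N (compression)
  F[3-4] = +664.8084 N (tension)
  Rx@0 = +2195.7200 N
  Ry@0 = +1527.4522 N
  Ry@4 = -534.0222 N

515.390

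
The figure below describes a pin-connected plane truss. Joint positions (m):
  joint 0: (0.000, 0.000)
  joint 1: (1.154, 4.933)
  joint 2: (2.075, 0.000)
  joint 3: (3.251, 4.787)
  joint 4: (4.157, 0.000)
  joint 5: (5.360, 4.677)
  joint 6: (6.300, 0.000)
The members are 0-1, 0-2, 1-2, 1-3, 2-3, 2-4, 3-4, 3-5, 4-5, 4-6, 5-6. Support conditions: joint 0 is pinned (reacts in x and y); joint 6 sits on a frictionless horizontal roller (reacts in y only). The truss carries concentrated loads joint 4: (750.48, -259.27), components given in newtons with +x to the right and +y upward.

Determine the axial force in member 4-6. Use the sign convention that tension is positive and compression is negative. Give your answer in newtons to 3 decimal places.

N=7 nodes, M=11 members, R=3 reactions → 2N=14, M+R=14
member 0 (0-1): L=5.0662, (cx,cy)=(0.2278,0.9737)
member 1 (0-2): L=2.0750, (cx,cy)=(1.0000,0.0000)
member 2 (1-2): L=5.0182, (cx,cy)=(0.1835,-0.9830)
member 3 (1-3): L=2.1021, (cx,cy)=(0.9976,-0.0695)
member 4 (2-3): L=4.9293, (cx,cy)=(0.2386,0.9711)
member 5 (2-4): L=2.0820, (cx,cy)=(1.0000,0.0000)
member 6 (3-4): L=4.8720, (cx,cy)=(0.1860,-0.9826)
member 7 (3-5): L=2.1119, (cx,cy)=(0.9986,-0.0521)
member 8 (4-5): L=4.8292, (cx,cy)=(0.2491,0.9685)
member 9 (4-6): L=2.1430, (cx,cy)=(1.0000,0.0000)
member 10 (5-6): L=4.7705, (cx,cy)=(0.1970,-0.9804)
solve A·x = −loads:
  F[0-1] = -90.5740 N (compression)
  F[0-2] = +771.1114 N (tension)
  F[1-2] = +92.3789 N (tension)
  F[1-3] = -37.6767 N (compression)
  F[2-3] = -93.5099 N (compression)
  F[2-4] = +810.3746 N (tension)
  F[3-4] = +93.8646 N (tension)
  F[3-5] = -77.4549 N (compression)
  F[4-5] = +172.4800 N (tension)
  F[4-6] = +34.3837 N (tension)
  F[5-6] = -174.4981 N (compression)
  Rx@0 = -750.4800 N
  Ry@0 = +88.1930 N
  Ry@6 = +171.0770 N

34.384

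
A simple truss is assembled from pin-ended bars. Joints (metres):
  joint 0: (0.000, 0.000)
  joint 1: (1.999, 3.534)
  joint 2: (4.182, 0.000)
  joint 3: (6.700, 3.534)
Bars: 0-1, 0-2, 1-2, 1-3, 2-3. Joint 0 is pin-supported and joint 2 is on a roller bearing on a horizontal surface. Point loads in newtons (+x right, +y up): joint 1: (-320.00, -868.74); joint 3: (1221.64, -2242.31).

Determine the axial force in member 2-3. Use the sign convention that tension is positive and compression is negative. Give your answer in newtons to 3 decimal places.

-2753.267

N=4 nodes, M=5 members, R=3 reactions → 2N=8, M+R=8
member 0 (0-1): L=4.0602, (cx,cy)=(0.4923,0.8704)
member 1 (0-2): L=4.1820, (cx,cy)=(1.0000,0.0000)
member 2 (1-2): L=4.1539, (cx,cy)=(0.5255,-0.8508)
member 3 (1-3): L=4.7010, (cx,cy)=(1.0000,0.0000)
member 4 (2-3): L=4.3393, (cx,cy)=(0.5803,0.8144)
solve A·x = −loads:
  F[0-1] = +1905.5029 N (tension)
  F[0-2] = -36.5178 N (compression)
  F[1-2] = -2970.5867 N (compression)
  F[1-3] = +2819.3017 N (tension)
  F[2-3] = -2753.2666 N (compression)
  Rx@0 = -901.6400 N
  Ry@0 = -1658.5540 N
  Ry@2 = +4769.6040 N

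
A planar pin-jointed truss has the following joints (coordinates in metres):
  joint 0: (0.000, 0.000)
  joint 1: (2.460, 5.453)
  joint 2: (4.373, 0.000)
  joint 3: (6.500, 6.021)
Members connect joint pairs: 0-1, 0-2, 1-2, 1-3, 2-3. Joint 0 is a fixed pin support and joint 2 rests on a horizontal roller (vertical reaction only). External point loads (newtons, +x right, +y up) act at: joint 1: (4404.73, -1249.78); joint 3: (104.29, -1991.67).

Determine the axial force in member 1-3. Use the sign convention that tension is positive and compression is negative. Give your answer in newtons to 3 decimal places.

N=4 nodes, M=5 members, R=3 reactions → 2N=8, M+R=8
member 0 (0-1): L=5.9822, (cx,cy)=(0.4112,0.9115)
member 1 (0-2): L=4.3730, (cx,cy)=(1.0000,0.0000)
member 2 (1-2): L=5.7788, (cx,cy)=(0.3310,-0.9436)
member 3 (1-3): L=4.0797, (cx,cy)=(0.9903,0.1392)
member 4 (2-3): L=6.3857, (cx,cy)=(0.3331,0.9429)
solve A·x = −loads:
  F[0-1] = +6646.1084 N (tension)
  F[0-2] = +1776.0112 N (tension)
  F[1-2] = -7617.9462 N (compression)
  F[1-3] = +858.4567 N (tension)
  F[2-3] = -2239.0496 N (compression)
  Rx@0 = -4509.0200 N
  Ry@0 = -6058.1696 N
  Ry@2 = +9299.6196 N

858.457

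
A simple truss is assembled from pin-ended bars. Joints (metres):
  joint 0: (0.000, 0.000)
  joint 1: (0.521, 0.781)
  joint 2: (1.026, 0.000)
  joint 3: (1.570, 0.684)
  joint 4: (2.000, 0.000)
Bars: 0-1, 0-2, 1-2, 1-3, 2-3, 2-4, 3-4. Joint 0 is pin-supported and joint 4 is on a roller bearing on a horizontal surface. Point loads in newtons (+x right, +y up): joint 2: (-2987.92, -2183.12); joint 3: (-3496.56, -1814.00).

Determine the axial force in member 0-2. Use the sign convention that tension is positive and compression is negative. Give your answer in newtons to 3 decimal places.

-4717.341

N=5 nodes, M=7 members, R=3 reactions → 2N=10, M+R=10
member 0 (0-1): L=0.9388, (cx,cy)=(0.5549,0.8319)
member 1 (0-2): L=1.0260, (cx,cy)=(1.0000,0.0000)
member 2 (1-2): L=0.9300, (cx,cy)=(0.5430,-0.8397)
member 3 (1-3): L=1.0535, (cx,cy)=(0.9958,-0.0921)
member 4 (2-3): L=0.8740, (cx,cy)=(0.6225,0.7827)
member 5 (2-4): L=0.9740, (cx,cy)=(1.0000,0.0000)
member 6 (3-4): L=0.8079, (cx,cy)=(0.5322,-0.8466)
solve A·x = −loads:
  F[0-1] = -3184.3446 N (compression)
  F[0-2] = -4717.3408 N (compression)
  F[1-2] = +3562.1246 N (tension)
  F[1-3] = -3717.1055 N (compression)
  F[2-3] = -1032.5792 N (compression)
  F[2-4] = +847.4942 N (tension)
  F[3-4] = -1592.3690 N (compression)
  Rx@0 = +6484.4800 N
  Ry@0 = +2649.0130 N
  Ry@4 = +1348.1070 N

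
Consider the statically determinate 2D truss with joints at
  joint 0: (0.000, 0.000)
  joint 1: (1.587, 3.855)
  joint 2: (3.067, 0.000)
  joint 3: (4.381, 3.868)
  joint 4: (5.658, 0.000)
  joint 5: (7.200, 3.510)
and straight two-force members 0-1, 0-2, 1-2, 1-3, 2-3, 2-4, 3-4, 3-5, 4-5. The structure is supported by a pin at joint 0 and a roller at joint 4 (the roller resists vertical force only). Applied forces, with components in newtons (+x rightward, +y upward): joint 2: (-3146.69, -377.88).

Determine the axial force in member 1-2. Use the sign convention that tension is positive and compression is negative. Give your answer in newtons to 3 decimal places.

184.674

N=6 nodes, M=9 members, R=3 reactions → 2N=12, M+R=12
member 0 (0-1): L=4.1689, (cx,cy)=(0.3807,0.9247)
member 1 (0-2): L=3.0670, (cx,cy)=(1.0000,0.0000)
member 2 (1-2): L=4.1293, (cx,cy)=(0.3584,-0.9336)
member 3 (1-3): L=2.7940, (cx,cy)=(1.0000,0.0047)
member 4 (2-3): L=4.0851, (cx,cy)=(0.3217,0.9469)
member 5 (2-4): L=2.5910, (cx,cy)=(1.0000,0.0000)
member 6 (3-4): L=4.0733, (cx,cy)=(0.3135,-0.9496)
member 7 (3-5): L=2.8416, (cx,cy)=(0.9920,-0.1260)
member 8 (4-5): L=3.8338, (cx,cy)=(0.4022,0.9155)
solve A·x = −loads:
  F[0-1] = -187.1345 N (compression)
  F[0-2] = -3075.4521 N (compression)
  F[1-2] = +184.6744 N (tension)
  F[1-3] = -137.4287 N (compression)
  F[2-3] = +217.0073 N (tension)
  F[2-4] = +67.6253 N (tension)
  F[3-4] = -215.7097 N (compression)
  F[3-5] = +0.0000 N (tension)
  F[4-5] = -0.0000 N (compression)
  Rx@0 = +3146.6900 N
  Ry@0 = +173.0447 N
  Ry@4 = +204.8353 N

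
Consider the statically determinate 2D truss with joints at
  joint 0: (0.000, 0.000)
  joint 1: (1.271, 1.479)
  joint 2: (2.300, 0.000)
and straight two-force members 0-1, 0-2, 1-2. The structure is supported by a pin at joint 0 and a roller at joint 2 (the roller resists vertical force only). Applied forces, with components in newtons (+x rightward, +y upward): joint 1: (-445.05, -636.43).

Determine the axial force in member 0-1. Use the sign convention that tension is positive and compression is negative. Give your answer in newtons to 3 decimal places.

-752.772

N=3 nodes, M=3 members, R=3 reactions → 2N=6, M+R=6
member 0 (0-1): L=1.9501, (cx,cy)=(0.6518,0.7584)
member 1 (0-2): L=2.3000, (cx,cy)=(1.0000,0.0000)
member 2 (1-2): L=1.8017, (cx,cy)=(0.5711,-0.8209)
solve A·x = −loads:
  F[0-1] = -752.7718 N (compression)
  F[0-2] = +45.5781 N (tension)
  F[1-2] = -79.8058 N (compression)
  Rx@0 = +445.0500 N
  Ry@0 = +570.9197 N
  Ry@2 = +65.5103 N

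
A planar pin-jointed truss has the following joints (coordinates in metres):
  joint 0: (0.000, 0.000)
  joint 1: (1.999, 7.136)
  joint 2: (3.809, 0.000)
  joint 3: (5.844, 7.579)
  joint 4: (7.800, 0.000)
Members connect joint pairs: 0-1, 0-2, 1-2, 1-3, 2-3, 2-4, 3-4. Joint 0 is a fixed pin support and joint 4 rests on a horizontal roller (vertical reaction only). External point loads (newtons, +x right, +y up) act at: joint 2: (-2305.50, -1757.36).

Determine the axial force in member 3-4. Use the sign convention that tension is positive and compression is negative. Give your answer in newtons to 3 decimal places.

N=5 nodes, M=7 members, R=3 reactions → 2N=10, M+R=10
member 0 (0-1): L=7.4107, (cx,cy)=(0.2697,0.9629)
member 1 (0-2): L=3.8090, (cx,cy)=(1.0000,0.0000)
member 2 (1-2): L=7.3620, (cx,cy)=(0.2459,-0.9693)
member 3 (1-3): L=3.8704, (cx,cy)=(0.9934,0.1145)
member 4 (2-3): L=7.8474, (cx,cy)=(0.2593,0.9658)
member 5 (2-4): L=3.9910, (cx,cy)=(1.0000,0.0000)
member 6 (3-4): L=7.8273, (cx,cy)=(0.2499,-0.9683)
solve A·x = −loads:
  F[0-1] = -933.7967 N (compression)
  F[0-2] = -2053.6130 N (compression)
  F[1-2] = +872.2267 N (tension)
  F[1-3] = -469.4160 N (compression)
  F[2-3] = +944.2055 N (tension)
  F[2-4] = +221.4798 N (tension)
  F[3-4] = -886.2967 N (compression)
  Rx@0 = +2305.5000 N
  Ry@0 = +899.1825 N
  Ry@4 = +858.1775 N

-886.297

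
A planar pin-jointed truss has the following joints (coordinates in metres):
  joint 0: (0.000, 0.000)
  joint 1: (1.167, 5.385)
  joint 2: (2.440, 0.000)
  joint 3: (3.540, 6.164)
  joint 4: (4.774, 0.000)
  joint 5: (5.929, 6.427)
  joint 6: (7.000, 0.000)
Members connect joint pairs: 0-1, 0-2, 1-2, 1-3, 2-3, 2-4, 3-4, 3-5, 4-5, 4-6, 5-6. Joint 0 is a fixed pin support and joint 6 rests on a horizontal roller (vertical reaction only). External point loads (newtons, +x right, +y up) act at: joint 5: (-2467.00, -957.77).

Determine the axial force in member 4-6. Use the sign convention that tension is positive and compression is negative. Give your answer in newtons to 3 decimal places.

-242.267

N=7 nodes, M=11 members, R=3 reactions → 2N=14, M+R=14
member 0 (0-1): L=5.5100, (cx,cy)=(0.2118,0.9773)
member 1 (0-2): L=2.4400, (cx,cy)=(1.0000,0.0000)
member 2 (1-2): L=5.5334, (cx,cy)=(0.2301,-0.9732)
member 3 (1-3): L=2.4976, (cx,cy)=(0.9501,0.3119)
member 4 (2-3): L=6.2614, (cx,cy)=(0.1757,0.9844)
member 5 (2-4): L=2.3340, (cx,cy)=(1.0000,0.0000)
member 6 (3-4): L=6.2863, (cx,cy)=(0.1963,-0.9805)
member 7 (3-5): L=2.4034, (cx,cy)=(0.9940,0.1094)
member 8 (4-5): L=6.5300, (cx,cy)=(0.1769,0.9842)
member 9 (4-6): L=2.2260, (cx,cy)=(1.0000,0.0000)
member 10 (5-6): L=6.5156, (cx,cy)=(0.1644,-0.9864)
solve A·x = −loads:
  F[0-1] = -2467.5773 N (compression)
  F[0-2] = -1944.3753 N (compression)
  F[1-2] = +2136.0095 N (tension)
  F[1-3] = -1067.2686 N (compression)
  F[2-3] = -2111.5562 N (compression)
  F[2-4] = -1082.0139 N (compression)
  F[3-4] = +2254.2709 N (tension)
  F[3-5] = -1838.5394 N (compression)
  F[4-5] = -2245.8217 N (compression)
  F[4-6] = -242.2668 N (compression)
  F[5-6] = +1473.8748 N (tension)
  Rx@0 = +2467.0000 N
  Ry@0 = +2411.5972 N
  Ry@6 = -1453.8272 N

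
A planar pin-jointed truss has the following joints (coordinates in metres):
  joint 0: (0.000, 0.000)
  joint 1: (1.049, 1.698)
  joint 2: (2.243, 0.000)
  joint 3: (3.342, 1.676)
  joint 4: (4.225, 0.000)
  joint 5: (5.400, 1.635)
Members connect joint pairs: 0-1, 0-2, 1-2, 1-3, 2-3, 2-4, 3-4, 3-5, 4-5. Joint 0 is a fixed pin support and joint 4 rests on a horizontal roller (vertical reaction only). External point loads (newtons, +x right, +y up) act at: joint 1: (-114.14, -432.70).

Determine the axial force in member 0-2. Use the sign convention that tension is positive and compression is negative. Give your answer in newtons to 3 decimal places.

N=6 nodes, M=9 members, R=3 reactions → 2N=12, M+R=12
member 0 (0-1): L=1.9959, (cx,cy)=(0.5256,0.8507)
member 1 (0-2): L=2.2430, (cx,cy)=(1.0000,0.0000)
member 2 (1-2): L=2.0758, (cx,cy)=(0.5752,-0.8180)
member 3 (1-3): L=2.2931, (cx,cy)=(1.0000,-0.0096)
member 4 (2-3): L=2.0042, (cx,cy)=(0.5484,0.8362)
member 5 (2-4): L=1.9820, (cx,cy)=(1.0000,0.0000)
member 6 (3-4): L=1.8944, (cx,cy)=(0.4661,-0.8847)
member 7 (3-5): L=2.0584, (cx,cy)=(0.9998,-0.0199)
member 8 (4-5): L=2.0134, (cx,cy)=(0.5836,0.8121)
solve A·x = −loads:
  F[0-1] = -436.2523 N (compression)
  F[0-2] = +115.1447 N (tension)
  F[1-2] = -74.4079 N (compression)
  F[1-3] = -72.3481 N (compression)
  F[2-3] = +72.7849 N (tension)
  F[2-4] = +32.4331 N (tension)
  F[3-4] = -69.5815 N (compression)
  F[3-5] = -0.0000 N (tension)
  F[4-5] = +0.0000 N (tension)
  Rx@0 = +114.1400 N
  Ry@0 = +371.1396 N
  Ry@4 = +61.5604 N

115.145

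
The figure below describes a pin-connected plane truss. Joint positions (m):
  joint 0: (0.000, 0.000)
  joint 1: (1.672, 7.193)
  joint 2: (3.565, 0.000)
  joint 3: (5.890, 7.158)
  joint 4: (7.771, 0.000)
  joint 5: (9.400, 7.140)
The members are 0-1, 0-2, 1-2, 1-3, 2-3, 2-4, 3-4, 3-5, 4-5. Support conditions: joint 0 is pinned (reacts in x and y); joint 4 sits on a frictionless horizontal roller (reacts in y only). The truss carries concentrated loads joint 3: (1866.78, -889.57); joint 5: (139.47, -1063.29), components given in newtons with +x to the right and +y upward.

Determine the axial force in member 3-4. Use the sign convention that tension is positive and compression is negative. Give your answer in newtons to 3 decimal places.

-2840.019

N=6 nodes, M=9 members, R=3 reactions → 2N=12, M+R=12
member 0 (0-1): L=7.3848, (cx,cy)=(0.2264,0.9740)
member 1 (0-2): L=3.5650, (cx,cy)=(1.0000,0.0000)
member 2 (1-2): L=7.4379, (cx,cy)=(0.2545,-0.9671)
member 3 (1-3): L=4.2181, (cx,cy)=(1.0000,-0.0083)
member 4 (2-3): L=7.5261, (cx,cy)=(0.3089,0.9511)
member 5 (2-4): L=4.2060, (cx,cy)=(1.0000,0.0000)
member 6 (3-4): L=7.4010, (cx,cy)=(0.2542,-0.9672)
member 7 (3-5): L=3.5100, (cx,cy)=(1.0000,-0.0051)
member 8 (4-5): L=7.3235, (cx,cy)=(0.2224,0.9749)
solve A·x = −loads:
  F[0-1] = +1904.6987 N (tension)
  F[0-2] = +1575.0035 N (tension)
  F[1-2] = -1926.3148 N (compression)
  F[1-3] = +921.5379 N (tension)
  F[2-3] = +1958.6890 N (tension)
  F[2-4] = +479.6581 N (tension)
  F[3-4] = -2840.0194 N (compression)
  F[3-5] = +381.6195 N (tension)
  F[4-5] = -1088.6054 N (compression)
  Rx@0 = -2006.2500 N
  Ry@0 = -1855.2368 N
  Ry@4 = +3808.0968 N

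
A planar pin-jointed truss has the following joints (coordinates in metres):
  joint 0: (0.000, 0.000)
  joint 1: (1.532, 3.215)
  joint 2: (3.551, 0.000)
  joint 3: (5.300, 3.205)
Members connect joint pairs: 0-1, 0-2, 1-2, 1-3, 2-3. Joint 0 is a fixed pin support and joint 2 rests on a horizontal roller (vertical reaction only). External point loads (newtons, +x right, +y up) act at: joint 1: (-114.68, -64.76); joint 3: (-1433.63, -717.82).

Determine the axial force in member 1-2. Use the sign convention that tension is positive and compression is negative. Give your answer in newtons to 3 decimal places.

N=4 nodes, M=5 members, R=3 reactions → 2N=8, M+R=8
member 0 (0-1): L=3.5614, (cx,cy)=(0.4302,0.9027)
member 1 (0-2): L=3.5510, (cx,cy)=(1.0000,0.0000)
member 2 (1-2): L=3.7964, (cx,cy)=(0.5318,-0.8469)
member 3 (1-3): L=3.7680, (cx,cy)=(1.0000,-0.0027)
member 4 (2-3): L=3.6512, (cx,cy)=(0.4790,0.8778)
solve A·x = −loads:
  F[0-1] = -1197.4985 N (compression)
  F[0-2] = -1033.1781 N (compression)
  F[1-2] = +1203.3184 N (tension)
  F[1-3] = -1040.4054 N (compression)
  F[2-3] = -820.8932 N (compression)
  Rx@0 = +1548.3100 N
  Ry@0 = +1081.0373 N
  Ry@2 = -298.4573 N

1203.318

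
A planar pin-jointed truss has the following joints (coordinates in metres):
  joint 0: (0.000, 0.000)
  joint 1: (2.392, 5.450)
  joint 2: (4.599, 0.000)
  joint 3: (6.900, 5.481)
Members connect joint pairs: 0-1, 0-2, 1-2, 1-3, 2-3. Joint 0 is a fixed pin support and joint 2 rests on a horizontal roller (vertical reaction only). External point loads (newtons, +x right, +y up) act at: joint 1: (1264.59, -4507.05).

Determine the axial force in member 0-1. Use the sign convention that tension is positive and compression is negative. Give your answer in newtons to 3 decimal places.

-725.450

N=4 nodes, M=5 members, R=3 reactions → 2N=8, M+R=8
member 0 (0-1): L=5.9518, (cx,cy)=(0.4019,0.9157)
member 1 (0-2): L=4.5990, (cx,cy)=(1.0000,0.0000)
member 2 (1-2): L=5.8799, (cx,cy)=(0.3753,-0.9269)
member 3 (1-3): L=4.5081, (cx,cy)=(1.0000,0.0069)
member 4 (2-3): L=5.9444, (cx,cy)=(0.3871,0.9220)
solve A·x = −loads:
  F[0-1] = -725.4498 N (compression)
  F[0-2] = +1556.1438 N (tension)
  F[1-2] = -4145.8933 N (compression)
  F[1-3] = +0.0000 N (tension)
  F[2-3] = -0.0000 N (compression)
  Rx@0 = -1264.5900 N
  Ry@0 = +664.2844 N
  Ry@2 = +3842.7656 N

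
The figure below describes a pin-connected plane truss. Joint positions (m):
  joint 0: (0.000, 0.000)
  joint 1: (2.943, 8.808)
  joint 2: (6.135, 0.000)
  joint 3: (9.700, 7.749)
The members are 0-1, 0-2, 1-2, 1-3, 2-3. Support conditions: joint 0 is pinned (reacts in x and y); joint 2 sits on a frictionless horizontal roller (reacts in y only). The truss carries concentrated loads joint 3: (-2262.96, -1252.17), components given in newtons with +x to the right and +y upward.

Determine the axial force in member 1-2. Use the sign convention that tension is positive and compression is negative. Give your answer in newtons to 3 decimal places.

2528.566

N=4 nodes, M=5 members, R=3 reactions → 2N=8, M+R=8
member 0 (0-1): L=9.2867, (cx,cy)=(0.3169,0.9485)
member 1 (0-2): L=6.1350, (cx,cy)=(1.0000,0.0000)
member 2 (1-2): L=9.3685, (cx,cy)=(0.3407,-0.9402)
member 3 (1-3): L=6.8395, (cx,cy)=(0.9879,-0.1548)
member 4 (2-3): L=8.5297, (cx,cy)=(0.4180,0.9085)
solve A·x = −loads:
  F[0-1] = -2246.4647 N (compression)
  F[0-2] = -1551.0417 N (compression)
  F[1-2] = +2528.5662 N (tension)
  F[1-3] = -1592.6443 N (compression)
  F[2-3] = -1649.7728 N (compression)
  Rx@0 = +2262.9600 N
  Ry@0 = +2130.6750 N
  Ry@2 = -878.5050 N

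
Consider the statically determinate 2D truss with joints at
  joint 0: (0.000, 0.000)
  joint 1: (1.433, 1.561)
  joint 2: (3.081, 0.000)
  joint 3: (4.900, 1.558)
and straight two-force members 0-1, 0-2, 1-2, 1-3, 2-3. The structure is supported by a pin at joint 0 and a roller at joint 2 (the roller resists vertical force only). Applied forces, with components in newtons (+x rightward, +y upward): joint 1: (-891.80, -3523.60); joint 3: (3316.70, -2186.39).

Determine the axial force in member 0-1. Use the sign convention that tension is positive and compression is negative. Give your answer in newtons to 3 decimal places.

857.162

N=4 nodes, M=5 members, R=3 reactions → 2N=8, M+R=8
member 0 (0-1): L=2.1190, (cx,cy)=(0.6763,0.7367)
member 1 (0-2): L=3.0810, (cx,cy)=(1.0000,0.0000)
member 2 (1-2): L=2.2699, (cx,cy)=(0.7260,-0.6877)
member 3 (1-3): L=3.4670, (cx,cy)=(1.0000,-0.0009)
member 4 (2-3): L=2.3950, (cx,cy)=(0.7595,0.6505)
solve A·x = −loads:
  F[0-1] = +857.1624 N (tension)
  F[0-2] = +1845.2364 N (tension)
  F[1-2] = -6049.4606 N (compression)
  F[1-3] = +5863.4380 N (tension)
  F[2-3] = -3353.2081 N (compression)
  Rx@0 = -2424.9000 N
  Ry@0 = -631.4409 N
  Ry@2 = +6341.4309 N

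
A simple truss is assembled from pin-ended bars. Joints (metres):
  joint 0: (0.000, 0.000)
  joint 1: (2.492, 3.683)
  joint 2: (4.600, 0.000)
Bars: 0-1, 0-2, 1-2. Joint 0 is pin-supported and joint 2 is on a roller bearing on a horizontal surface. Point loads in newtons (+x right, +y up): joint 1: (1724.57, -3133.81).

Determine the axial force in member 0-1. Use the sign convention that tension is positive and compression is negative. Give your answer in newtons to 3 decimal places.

-66.796

N=3 nodes, M=3 members, R=3 reactions → 2N=6, M+R=6
member 0 (0-1): L=4.4469, (cx,cy)=(0.5604,0.8282)
member 1 (0-2): L=4.6000, (cx,cy)=(1.0000,0.0000)
member 2 (1-2): L=4.2436, (cx,cy)=(0.4967,-0.8679)
solve A·x = −loads:
  F[0-1] = -66.7956 N (compression)
  F[0-2] = +1762.0019 N (tension)
  F[1-2] = -3547.0749 N (compression)
  Rx@0 = -1724.5700 N
  Ry@0 = +55.3218 N
  Ry@2 = +3078.4882 N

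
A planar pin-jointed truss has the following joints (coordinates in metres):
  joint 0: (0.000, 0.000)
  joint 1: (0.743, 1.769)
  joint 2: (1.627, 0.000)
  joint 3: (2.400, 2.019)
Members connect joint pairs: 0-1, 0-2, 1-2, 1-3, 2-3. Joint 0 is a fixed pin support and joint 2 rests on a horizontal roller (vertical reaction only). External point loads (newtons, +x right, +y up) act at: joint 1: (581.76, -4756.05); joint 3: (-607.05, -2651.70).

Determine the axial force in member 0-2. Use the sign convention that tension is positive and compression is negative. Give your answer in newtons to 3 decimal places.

N=4 nodes, M=5 members, R=3 reactions → 2N=8, M+R=8
member 0 (0-1): L=1.9187, (cx,cy)=(0.3872,0.9220)
member 1 (0-2): L=1.6270, (cx,cy)=(1.0000,0.0000)
member 2 (1-2): L=1.9776, (cx,cy)=(0.4470,-0.8945)
member 3 (1-3): L=1.6758, (cx,cy)=(0.9888,0.1492)
member 4 (2-3): L=2.1619, (cx,cy)=(0.3576,0.9339)
solve A·x = −loads:
  F[0-1] = -1567.3283 N (compression)
  F[0-2] = +581.6443 N (tension)
  F[1-2] = -3628.3328 N (compression)
  F[1-3] = +438.1144 N (tension)
  F[2-3] = -2909.3923 N (compression)
  Rx@0 = +25.2900 N
  Ry@0 = +1445.0428 N
  Ry@2 = +5962.7072 N

581.644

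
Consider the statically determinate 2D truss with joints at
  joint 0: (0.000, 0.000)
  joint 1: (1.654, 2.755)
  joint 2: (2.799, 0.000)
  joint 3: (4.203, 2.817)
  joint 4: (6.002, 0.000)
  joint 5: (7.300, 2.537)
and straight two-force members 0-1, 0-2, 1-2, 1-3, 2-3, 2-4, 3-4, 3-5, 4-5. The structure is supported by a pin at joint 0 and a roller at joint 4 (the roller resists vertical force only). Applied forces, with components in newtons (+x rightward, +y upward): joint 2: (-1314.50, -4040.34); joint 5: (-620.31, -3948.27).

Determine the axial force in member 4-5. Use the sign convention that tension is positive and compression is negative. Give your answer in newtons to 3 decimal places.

-4299.155

N=6 nodes, M=9 members, R=3 reactions → 2N=12, M+R=12
member 0 (0-1): L=3.2134, (cx,cy)=(0.5147,0.8574)
member 1 (0-2): L=2.7990, (cx,cy)=(1.0000,0.0000)
member 2 (1-2): L=2.9835, (cx,cy)=(0.3838,-0.9234)
member 3 (1-3): L=2.5498, (cx,cy)=(0.9997,0.0243)
member 4 (2-3): L=3.1475, (cx,cy)=(0.4461,0.8950)
member 5 (2-4): L=3.2030, (cx,cy)=(1.0000,0.0000)
member 6 (3-4): L=3.3424, (cx,cy)=(0.5382,-0.8428)
member 7 (3-5): L=3.1096, (cx,cy)=(0.9959,-0.0900)
member 8 (4-5): L=2.8498, (cx,cy)=(0.4555,0.8902)
solve A·x = −loads:
  F[0-1] = -1824.7878 N (compression)
  F[0-2] = -995.5469 N (compression)
  F[1-2] = +1652.7816 N (tension)
  F[1-3] = -1574.0367 N (compression)
  F[2-3] = +2809.0805 N (tension)
  F[2-4] = -299.7837 N (compression)
  F[3-4] = -3081.1690 N (compression)
  F[3-5] = +1343.3077 N (tension)
  F[4-5] = -4299.1549 N (compression)
  Rx@0 = +1934.8100 N
  Ry@0 = +1564.4920 N
  Ry@4 = +6424.1180 N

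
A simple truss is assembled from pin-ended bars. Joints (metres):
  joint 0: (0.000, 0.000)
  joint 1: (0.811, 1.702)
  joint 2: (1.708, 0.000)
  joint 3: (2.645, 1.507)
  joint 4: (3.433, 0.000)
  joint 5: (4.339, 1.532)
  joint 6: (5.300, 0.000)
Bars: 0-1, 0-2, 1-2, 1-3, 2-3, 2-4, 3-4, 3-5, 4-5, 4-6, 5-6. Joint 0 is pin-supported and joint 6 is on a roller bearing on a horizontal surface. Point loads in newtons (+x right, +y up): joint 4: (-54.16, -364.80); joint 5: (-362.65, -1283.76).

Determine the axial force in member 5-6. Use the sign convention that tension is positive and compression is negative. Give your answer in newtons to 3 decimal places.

-1395.841

N=7 nodes, M=11 members, R=3 reactions → 2N=14, M+R=14
member 0 (0-1): L=1.8853, (cx,cy)=(0.4302,0.9028)
member 1 (0-2): L=1.7080, (cx,cy)=(1.0000,0.0000)
member 2 (1-2): L=1.9239, (cx,cy)=(0.4662,-0.8847)
member 3 (1-3): L=1.8443, (cx,cy)=(0.9944,-0.1057)
member 4 (2-3): L=1.7745, (cx,cy)=(0.5280,0.8492)
member 5 (2-4): L=1.7250, (cx,cy)=(1.0000,0.0000)
member 6 (3-4): L=1.7006, (cx,cy)=(0.4634,-0.8862)
member 7 (3-5): L=1.6942, (cx,cy)=(0.9999,0.0148)
member 8 (4-5): L=1.7798, (cx,cy)=(0.5090,0.8607)
member 9 (4-6): L=1.8670, (cx,cy)=(1.0000,0.0000)
member 10 (5-6): L=1.8085, (cx,cy)=(0.5314,-0.8471)
solve A·x = −loads:
  F[0-1] = -516.3149 N (compression)
  F[0-2] = -194.7119 N (compression)
  F[1-2] = +586.4298 N (tension)
  F[1-3] = -498.3076 N (compression)
  F[2-3] = -610.8944 N (compression)
  F[2-4] = +401.2702 N (tension)
  F[3-4] = +508.4319 N (tension)
  F[3-5] = -1053.7869 N (compression)
  F[4-5] = -99.6281 N (compression)
  F[4-6] = +741.7360 N (tension)
  F[5-6] = -1395.8413 N (compression)
  Rx@0 = +416.8100 N
  Ry@0 = +466.1047 N
  Ry@6 = +1182.4553 N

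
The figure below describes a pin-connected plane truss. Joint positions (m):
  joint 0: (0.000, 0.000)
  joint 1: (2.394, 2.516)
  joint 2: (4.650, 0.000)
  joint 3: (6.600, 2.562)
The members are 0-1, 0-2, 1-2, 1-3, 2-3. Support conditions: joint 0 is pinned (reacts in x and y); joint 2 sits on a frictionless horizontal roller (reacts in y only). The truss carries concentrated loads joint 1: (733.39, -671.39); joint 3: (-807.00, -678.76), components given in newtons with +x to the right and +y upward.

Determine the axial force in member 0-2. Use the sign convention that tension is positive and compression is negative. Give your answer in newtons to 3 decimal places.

N=4 nodes, M=5 members, R=3 reactions → 2N=8, M+R=8
member 0 (0-1): L=3.4730, (cx,cy)=(0.6893,0.7245)
member 1 (0-2): L=4.6500, (cx,cy)=(1.0000,0.0000)
member 2 (1-2): L=3.3793, (cx,cy)=(0.6676,-0.7445)
member 3 (1-3): L=4.2063, (cx,cy)=(0.9999,0.0109)
member 4 (2-3): L=3.2197, (cx,cy)=(0.6057,0.7957)
solve A·x = −loads:
  F[0-1] = -122.7173 N (compression)
  F[0-2] = +10.9821 N (tension)
  F[1-2] = -786.6579 N (compression)
  F[1-3] = -292.8344 N (compression)
  F[2-3] = -848.9772 N (compression)
  Rx@0 = +73.6100 N
  Ry@0 = +88.9029 N
  Ry@2 = +1261.2471 N

10.982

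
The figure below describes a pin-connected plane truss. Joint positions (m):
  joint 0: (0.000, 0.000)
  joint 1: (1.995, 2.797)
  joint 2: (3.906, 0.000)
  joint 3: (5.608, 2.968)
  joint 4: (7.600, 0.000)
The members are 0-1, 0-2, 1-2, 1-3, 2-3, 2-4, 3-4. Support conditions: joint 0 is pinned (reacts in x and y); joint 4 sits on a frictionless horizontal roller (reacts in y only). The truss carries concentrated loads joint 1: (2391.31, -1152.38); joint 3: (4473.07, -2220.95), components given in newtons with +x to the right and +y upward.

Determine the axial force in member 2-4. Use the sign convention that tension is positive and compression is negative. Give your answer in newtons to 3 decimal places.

N=5 nodes, M=7 members, R=3 reactions → 2N=10, M+R=10
member 0 (0-1): L=3.4356, (cx,cy)=(0.5807,0.8141)
member 1 (0-2): L=3.9060, (cx,cy)=(1.0000,0.0000)
member 2 (1-2): L=3.3875, (cx,cy)=(0.5641,-0.8257)
member 3 (1-3): L=3.6170, (cx,cy)=(0.9989,0.0473)
member 4 (2-3): L=3.4214, (cx,cy)=(0.4975,0.8675)
member 5 (2-4): L=3.6940, (cx,cy)=(1.0000,0.0000)
member 6 (3-4): L=3.5745, (cx,cy)=(0.5573,-0.8303)
solve A·x = −loads:
  F[0-1] = +1467.7245 N (tension)
  F[0-2] = +6012.0909 N (tension)
  F[1-2] = -2839.2549 N (compression)
  F[1-3] = +62.7681 N (tension)
  F[2-3] = +2702.4347 N (tension)
  F[2-4] = +3066.0180 N (tension)
  F[3-4] = -5501.7557 N (compression)
  Rx@0 = -6864.3800 N
  Ry@0 = -1194.9136 N
  Ry@4 = +4568.2436 N

3066.018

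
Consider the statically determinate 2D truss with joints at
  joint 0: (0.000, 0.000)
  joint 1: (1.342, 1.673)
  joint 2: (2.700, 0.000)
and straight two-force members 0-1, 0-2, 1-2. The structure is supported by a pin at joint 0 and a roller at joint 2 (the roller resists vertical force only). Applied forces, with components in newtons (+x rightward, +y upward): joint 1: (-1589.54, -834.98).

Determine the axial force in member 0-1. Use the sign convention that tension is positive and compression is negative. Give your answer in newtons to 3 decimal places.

N=3 nodes, M=3 members, R=3 reactions → 2N=6, M+R=6
member 0 (0-1): L=2.1447, (cx,cy)=(0.6257,0.7800)
member 1 (0-2): L=2.7000, (cx,cy)=(1.0000,0.0000)
member 2 (1-2): L=2.1548, (cx,cy)=(0.6302,-0.7764)
solve A·x = −loads:
  F[0-1] = -1801.0272 N (compression)
  F[0-2] = -462.6048 N (compression)
  F[1-2] = +734.0305 N (tension)
  Rx@0 = +1589.5400 N
  Ry@0 = +1404.8901 N
  Ry@2 = -569.9101 N

-1801.027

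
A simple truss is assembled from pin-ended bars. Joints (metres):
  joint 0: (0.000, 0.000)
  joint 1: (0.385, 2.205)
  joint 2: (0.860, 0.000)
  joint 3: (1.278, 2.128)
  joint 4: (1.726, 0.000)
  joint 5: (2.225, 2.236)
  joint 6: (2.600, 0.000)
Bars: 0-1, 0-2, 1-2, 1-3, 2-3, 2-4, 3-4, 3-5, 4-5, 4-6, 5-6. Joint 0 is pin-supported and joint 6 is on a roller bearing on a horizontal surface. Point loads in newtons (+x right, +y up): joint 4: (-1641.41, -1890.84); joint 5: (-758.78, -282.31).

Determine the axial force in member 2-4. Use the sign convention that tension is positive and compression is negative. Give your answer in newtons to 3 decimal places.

N=7 nodes, M=11 members, R=3 reactions → 2N=14, M+R=14
member 0 (0-1): L=2.2384, (cx,cy)=(0.1720,0.9851)
member 1 (0-2): L=0.8600, (cx,cy)=(1.0000,0.0000)
member 2 (1-2): L=2.2556, (cx,cy)=(0.2106,-0.9776)
member 3 (1-3): L=0.8963, (cx,cy)=(0.9963,-0.0859)
member 4 (2-3): L=2.1687, (cx,cy)=(0.1927,0.9812)
member 5 (2-4): L=0.8660, (cx,cy)=(1.0000,0.0000)
member 6 (3-4): L=2.1746, (cx,cy)=(0.2060,-0.9785)
member 7 (3-5): L=0.9531, (cx,cy)=(0.9936,0.1133)
member 8 (4-5): L=2.2910, (cx,cy)=(0.2178,0.9760)
member 9 (4-6): L=0.8740, (cx,cy)=(1.0000,0.0000)
member 10 (5-6): L=2.2672, (cx,cy)=(0.1654,-0.9862)
solve A·x = −loads:
  F[0-1] = -1348.9860 N (compression)
  F[0-2] = -2168.1630 N (compression)
  F[1-2] = +1405.9468 N (tension)
  F[1-3] = -530.0630 N (compression)
  F[2-3] = -1400.6825 N (compression)
  F[2-4] = -1602.1116 N (compression)
  F[3-4] = +1235.3402 N (tension)
  F[3-5] = -1059.3943 N (compression)
  F[4-5] = +698.7746 N (tension)
  F[4-6] = +141.5924 N (tension)
  F[5-6] = -856.0592 N (compression)
  Rx@0 = +2400.1900 N
  Ry@0 = +1328.8817 N
  Ry@6 = +844.2683 N

-1602.112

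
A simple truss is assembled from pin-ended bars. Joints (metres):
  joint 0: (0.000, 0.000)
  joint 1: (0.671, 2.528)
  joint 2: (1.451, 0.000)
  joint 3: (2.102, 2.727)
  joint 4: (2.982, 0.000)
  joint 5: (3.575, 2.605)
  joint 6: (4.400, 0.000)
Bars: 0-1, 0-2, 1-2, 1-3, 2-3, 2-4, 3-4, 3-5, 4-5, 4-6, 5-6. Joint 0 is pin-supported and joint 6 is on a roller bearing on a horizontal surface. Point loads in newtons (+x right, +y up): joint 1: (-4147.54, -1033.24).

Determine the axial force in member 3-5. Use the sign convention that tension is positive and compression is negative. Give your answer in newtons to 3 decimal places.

1193.014

N=7 nodes, M=11 members, R=3 reactions → 2N=14, M+R=14
member 0 (0-1): L=2.6155, (cx,cy)=(0.2565,0.9665)
member 1 (0-2): L=1.4510, (cx,cy)=(1.0000,0.0000)
member 2 (1-2): L=2.6456, (cx,cy)=(0.2948,-0.9555)
member 3 (1-3): L=1.4448, (cx,cy)=(0.9905,0.1377)
member 4 (2-3): L=2.8036, (cx,cy)=(0.2322,0.9727)
member 5 (2-4): L=1.5310, (cx,cy)=(1.0000,0.0000)
member 6 (3-4): L=2.8655, (cx,cy)=(0.3071,-0.9517)
member 7 (3-5): L=1.4780, (cx,cy)=(0.9966,-0.0825)
member 8 (4-5): L=2.6716, (cx,cy)=(0.2220,0.9751)
member 9 (4-6): L=1.4180, (cx,cy)=(1.0000,0.0000)
member 10 (5-6): L=2.7325, (cx,cy)=(0.3019,-0.9533)
solve A·x = −loads:
  F[0-1] = -3371.4552 N (compression)
  F[0-2] = -3282.6133 N (compression)
  F[1-2] = +2691.1578 N (tension)
  F[1-3] = +2513.1341 N (tension)
  F[2-3] = -2643.7950 N (compression)
  F[2-4] = -1875.2937 N (compression)
  F[3-4] = +2234.9083 N (tension)
  F[3-5] = +1193.0138 N (tension)
  F[4-5] = -2181.3197 N (compression)
  F[4-6] = -704.7752 N (compression)
  F[5-6] = +2334.3156 N (tension)
  Rx@0 = +4147.5400 N
  Ry@0 = +3258.6212 N
  Ry@6 = -2225.3812 N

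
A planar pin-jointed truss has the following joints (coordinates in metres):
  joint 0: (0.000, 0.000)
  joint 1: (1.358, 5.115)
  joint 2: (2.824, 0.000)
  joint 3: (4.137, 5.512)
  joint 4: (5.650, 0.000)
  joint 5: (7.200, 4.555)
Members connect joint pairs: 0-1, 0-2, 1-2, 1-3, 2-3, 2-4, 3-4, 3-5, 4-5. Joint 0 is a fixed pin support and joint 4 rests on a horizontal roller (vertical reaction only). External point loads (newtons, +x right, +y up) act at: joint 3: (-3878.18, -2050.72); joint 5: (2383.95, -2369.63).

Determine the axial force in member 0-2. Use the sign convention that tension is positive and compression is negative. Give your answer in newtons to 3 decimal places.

-1026.799

N=6 nodes, M=9 members, R=3 reactions → 2N=12, M+R=12
member 0 (0-1): L=5.2922, (cx,cy)=(0.2566,0.9665)
member 1 (0-2): L=2.8240, (cx,cy)=(1.0000,0.0000)
member 2 (1-2): L=5.3209, (cx,cy)=(0.2755,-0.9613)
member 3 (1-3): L=2.8072, (cx,cy)=(0.9899,0.1414)
member 4 (2-3): L=5.6662, (cx,cy)=(0.2317,0.9728)
member 5 (2-4): L=2.8260, (cx,cy)=(1.0000,0.0000)
member 6 (3-4): L=5.7159, (cx,cy)=(0.2647,-0.9643)
member 7 (3-5): L=3.2090, (cx,cy)=(0.9545,-0.2982)
member 8 (4-5): L=4.8115, (cx,cy)=(0.3221,0.9467)
solve A·x = −loads:
  F[0-1] = -1821.6039 N (compression)
  F[0-2] = -1026.7991 N (compression)
  F[1-2] = +1692.7241 N (tension)
  F[1-3] = -943.2828 N (compression)
  F[2-3] = -1672.7394 N (compression)
  F[2-4] = -172.8140 N (compression)
  F[3-4] = -1235.1493 N (compression)
  F[3-5] = +3021.1833 N (tension)
  F[4-5] = -1551.3492 N (compression)
  Rx@0 = +1494.2300 N
  Ry@0 = +1760.6104 N
  Ry@4 = +2659.7396 N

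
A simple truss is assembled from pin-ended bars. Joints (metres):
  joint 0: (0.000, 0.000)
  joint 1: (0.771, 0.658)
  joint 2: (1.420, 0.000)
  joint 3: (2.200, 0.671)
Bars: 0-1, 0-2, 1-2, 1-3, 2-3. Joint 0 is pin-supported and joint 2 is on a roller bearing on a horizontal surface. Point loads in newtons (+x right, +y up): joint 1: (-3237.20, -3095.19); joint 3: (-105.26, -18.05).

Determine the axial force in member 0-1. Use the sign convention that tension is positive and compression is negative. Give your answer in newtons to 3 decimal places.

-4551.249

N=4 nodes, M=5 members, R=3 reactions → 2N=8, M+R=8
member 0 (0-1): L=1.0136, (cx,cy)=(0.7606,0.6492)
member 1 (0-2): L=1.4200, (cx,cy)=(1.0000,0.0000)
member 2 (1-2): L=0.9242, (cx,cy)=(0.7022,-0.7120)
member 3 (1-3): L=1.4291, (cx,cy)=(1.0000,0.0091)
member 4 (2-3): L=1.0289, (cx,cy)=(0.7581,0.6522)
solve A·x = −loads:
  F[0-1] = -4551.2494 N (compression)
  F[0-2] = +119.4372 N (tension)
  F[1-2] = -198.6819 N (compression)
  F[1-3] = -85.1822 N (compression)
  F[2-3] = -26.4894 N (compression)
  Rx@0 = +3342.4600 N
  Ry@0 = +2954.5115 N
  Ry@2 = +158.7285 N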